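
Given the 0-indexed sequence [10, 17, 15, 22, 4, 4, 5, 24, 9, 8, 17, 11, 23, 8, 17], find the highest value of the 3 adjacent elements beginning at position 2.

22

Elements at indices 2..4: 15, 22, 4
max(15, 22, 4) = 22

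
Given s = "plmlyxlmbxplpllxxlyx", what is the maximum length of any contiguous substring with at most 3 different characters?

9

Extend right; when distinct count exceeds 3, shrink from the left:
[p] 1 distinct, len 1
[p, l] 2 distinct, len 2
[p, l, m] 3 distinct, len 3
[p, l, m, l] 3 distinct, len 4
[l, m, l, y] 3 distinct, len 4
[l, y, x] 3 distinct, len 3
[l, y, x, l] 3 distinct, len 4
[x, l, m] 3 distinct, len 3
[l, m, b] 3 distinct, len 3
[m, b, x] 3 distinct, len 3
[b, x, p] 3 distinct, len 3
[x, p, l] 3 distinct, len 3
[x, p, l, p] 3 distinct, len 4
[x, p, l, p, l] 3 distinct, len 5
[x, p, l, p, l, l] 3 distinct, len 6
[x, p, l, p, l, l, x] 3 distinct, len 7
[x, p, l, p, l, l, x, x] 3 distinct, len 8
[x, p, l, p, l, l, x, x, l] 3 distinct, len 9
[l, l, x, x, l, y] 3 distinct, len 6
[l, l, x, x, l, y, x] 3 distinct, len 7
Longest length with ≤3 distinct: 9.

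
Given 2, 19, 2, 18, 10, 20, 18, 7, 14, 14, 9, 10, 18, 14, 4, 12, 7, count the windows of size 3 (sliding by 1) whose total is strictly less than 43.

[2, 19, 2] → sum 23  < 43 ✓
[19, 2, 18] → sum 39  < 43 ✓
[2, 18, 10] → sum 30  < 43 ✓
[18, 10, 20] → sum 48
[10, 20, 18] → sum 48
[20, 18, 7] → sum 45
[18, 7, 14] → sum 39  < 43 ✓
[7, 14, 14] → sum 35  < 43 ✓
[14, 14, 9] → sum 37  < 43 ✓
[14, 9, 10] → sum 33  < 43 ✓
[9, 10, 18] → sum 37  < 43 ✓
[10, 18, 14] → sum 42  < 43 ✓
[18, 14, 4] → sum 36  < 43 ✓
[14, 4, 12] → sum 30  < 43 ✓
[4, 12, 7] → sum 23  < 43 ✓
12 windows satisfy the condition.

12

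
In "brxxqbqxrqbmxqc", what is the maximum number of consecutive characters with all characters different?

5

[b] len 1
[b, r] len 2
[b, r, x] len 3
[x] len 1
[x, q] len 2
[x, q, b] len 3
[b, q] len 2
[b, q, x] len 3
[b, q, x, r] len 4
[x, r, q] len 3
[x, r, q, b] len 4
[x, r, q, b, m] len 5
[r, q, b, m, x] len 5
[b, m, x, q] len 4
[b, m, x, q, c] len 5
Longest all-distinct length: 5.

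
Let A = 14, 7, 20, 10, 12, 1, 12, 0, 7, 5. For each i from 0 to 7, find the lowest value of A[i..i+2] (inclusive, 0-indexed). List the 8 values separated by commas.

7, 7, 10, 1, 1, 0, 0, 0

14 7 20 → min 7
7 20 10 → min 7
20 10 12 → min 10
10 12 1 → min 1
12 1 12 → min 1
1 12 0 → min 0
12 0 7 → min 0
0 7 5 → min 0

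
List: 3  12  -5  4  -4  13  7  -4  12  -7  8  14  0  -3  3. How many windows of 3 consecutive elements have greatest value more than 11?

11

3 12 -5 → max 12  > 11 ✓
12 -5 4 → max 12  > 11 ✓
-5 4 -4 → max 4
4 -4 13 → max 13  > 11 ✓
-4 13 7 → max 13  > 11 ✓
13 7 -4 → max 13  > 11 ✓
7 -4 12 → max 12  > 11 ✓
-4 12 -7 → max 12  > 11 ✓
12 -7 8 → max 12  > 11 ✓
-7 8 14 → max 14  > 11 ✓
8 14 0 → max 14  > 11 ✓
14 0 -3 → max 14  > 11 ✓
0 -3 3 → max 3
11 windows satisfy the condition.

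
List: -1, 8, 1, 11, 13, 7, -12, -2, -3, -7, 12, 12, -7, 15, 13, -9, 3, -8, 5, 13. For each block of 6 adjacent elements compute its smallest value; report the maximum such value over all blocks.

-1

[-1, 8, 1, 11, 13, 7] → min -1
[8, 1, 11, 13, 7, -12] → min -12
[1, 11, 13, 7, -12, -2] → min -12
[11, 13, 7, -12, -2, -3] → min -12
[13, 7, -12, -2, -3, -7] → min -12
[7, -12, -2, -3, -7, 12] → min -12
[-12, -2, -3, -7, 12, 12] → min -12
[-2, -3, -7, 12, 12, -7] → min -7
[-3, -7, 12, 12, -7, 15] → min -7
[-7, 12, 12, -7, 15, 13] → min -7
[12, 12, -7, 15, 13, -9] → min -9
[12, -7, 15, 13, -9, 3] → min -9
[-7, 15, 13, -9, 3, -8] → min -9
[15, 13, -9, 3, -8, 5] → min -9
[13, -9, 3, -8, 5, 13] → min -9
Maximum of these is -1.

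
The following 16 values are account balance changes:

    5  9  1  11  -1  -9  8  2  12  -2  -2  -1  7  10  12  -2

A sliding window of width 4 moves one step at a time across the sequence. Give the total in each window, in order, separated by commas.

[5, 9, 1, 11] → sum 26
[9, 1, 11, -1] → sum 20
[1, 11, -1, -9] → sum 2
[11, -1, -9, 8] → sum 9
[-1, -9, 8, 2] → sum 0
[-9, 8, 2, 12] → sum 13
[8, 2, 12, -2] → sum 20
[2, 12, -2, -2] → sum 10
[12, -2, -2, -1] → sum 7
[-2, -2, -1, 7] → sum 2
[-2, -1, 7, 10] → sum 14
[-1, 7, 10, 12] → sum 28
[7, 10, 12, -2] → sum 27

26, 20, 2, 9, 0, 13, 20, 10, 7, 2, 14, 28, 27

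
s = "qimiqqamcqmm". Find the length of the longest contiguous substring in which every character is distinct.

4

[q] len 1
[q, i] len 2
[q, i, m] len 3
[m, i] len 2
[m, i, q] len 3
[q] len 1
[q, a] len 2
[q, a, m] len 3
[q, a, m, c] len 4
[a, m, c, q] len 4
[c, q, m] len 3
[m] len 1
Longest all-distinct length: 4.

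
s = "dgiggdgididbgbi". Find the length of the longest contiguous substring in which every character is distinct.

4

add d: [d] len 1
add g: [d, g] len 2
add i: [d, g, i] len 3
add g (repeat g, move left end past it): [i, g] len 2
add g (repeat g, move left end past it): [g] len 1
add d: [g, d] len 2
add g (repeat g, move left end past it): [d, g] len 2
add i: [d, g, i] len 3
add d (repeat d, move left end past it): [g, i, d] len 3
add i (repeat i, move left end past it): [d, i] len 2
add d (repeat d, move left end past it): [i, d] len 2
add b: [i, d, b] len 3
add g: [i, d, b, g] len 4
add b (repeat b, move left end past it): [g, b] len 2
add i: [g, b, i] len 3
Longest all-distinct length: 4.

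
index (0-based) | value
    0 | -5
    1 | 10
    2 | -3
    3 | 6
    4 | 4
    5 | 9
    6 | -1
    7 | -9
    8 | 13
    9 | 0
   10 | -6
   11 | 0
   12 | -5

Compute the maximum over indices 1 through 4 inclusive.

Elements at indices 1..4: 10, -3, 6, 4
max(10, -3, 6, 4) = 10

10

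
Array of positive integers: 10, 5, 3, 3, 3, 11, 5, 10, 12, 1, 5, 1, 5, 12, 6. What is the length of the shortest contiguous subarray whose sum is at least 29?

4

Extend right; whenever the sum reaches 29, record the length and shrink from the left:
add 10: running sum 10 < 29
add 5: running sum 15 < 29
add 3: running sum 18 < 29
add 3: running sum 21 < 29
add 3: running sum 24 < 29
end 5: [10, 5, 3, 3, 3, 11] sum 35, len 6
end 6: [5, 3, 3, 3, 11, 5] sum 30, len 6
end 7: [3, 11, 5, 10] sum 29, len 4
end 8: [11, 5, 10, 12] sum 38, len 4
end 9: [11, 5, 10, 12, 1] sum 39, len 5
end 10: [5, 10, 12, 1, 5] sum 33, len 5
end 11: [10, 12, 1, 5, 1] sum 29, len 5
end 12: [10, 12, 1, 5, 1, 5] sum 34, len 6
end 13: [12, 1, 5, 1, 5, 12] sum 36, len 6
end 14: [5, 1, 5, 12, 6] sum 29, len 5
Shortest qualifying length: 4.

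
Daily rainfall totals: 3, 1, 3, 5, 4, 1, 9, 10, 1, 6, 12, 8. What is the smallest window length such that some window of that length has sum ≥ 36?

add 3: running sum 3 < 36
add 1: running sum 4 < 36
add 3: running sum 7 < 36
add 5: running sum 12 < 36
add 4: running sum 16 < 36
add 1: running sum 17 < 36
add 9: running sum 26 < 36
end 7: [3, 1, 3, 5, 4, 1, 9, 10] sum 36, len 8
end 8: [3, 1, 3, 5, 4, 1, 9, 10, 1] sum 37, len 9
end 9: [5, 4, 1, 9, 10, 1, 6] sum 36, len 7
end 10: [9, 10, 1, 6, 12] sum 38, len 5
end 11: [10, 1, 6, 12, 8] sum 37, len 5
Shortest qualifying length: 5.

5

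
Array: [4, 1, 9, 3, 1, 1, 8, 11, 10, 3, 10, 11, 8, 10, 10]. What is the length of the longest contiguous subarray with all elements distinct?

5

[4] len 1
[4, 1] len 2
[4, 1, 9] len 3
[4, 1, 9, 3] len 4
[9, 3, 1] len 3
[1] len 1
[1, 8] len 2
[1, 8, 11] len 3
[1, 8, 11, 10] len 4
[1, 8, 11, 10, 3] len 5
[3, 10] len 2
[3, 10, 11] len 3
[3, 10, 11, 8] len 4
[11, 8, 10] len 3
[10] len 1
Longest all-distinct length: 5.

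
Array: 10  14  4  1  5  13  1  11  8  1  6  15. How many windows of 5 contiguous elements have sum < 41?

10 14 4 1 5 → sum 34  < 41 ✓
14 4 1 5 13 → sum 37  < 41 ✓
4 1 5 13 1 → sum 24  < 41 ✓
1 5 13 1 11 → sum 31  < 41 ✓
5 13 1 11 8 → sum 38  < 41 ✓
13 1 11 8 1 → sum 34  < 41 ✓
1 11 8 1 6 → sum 27  < 41 ✓
11 8 1 6 15 → sum 41
7 windows satisfy the condition.

7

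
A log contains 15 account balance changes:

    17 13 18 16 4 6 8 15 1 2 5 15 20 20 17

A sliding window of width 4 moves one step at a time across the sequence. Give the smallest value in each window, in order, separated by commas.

13, 4, 4, 4, 4, 1, 1, 1, 1, 2, 5, 15

Sliding a size-4 window across the 15 values:
17 13 18 16 → min 13
13 18 16 4 → min 4
18 16 4 6 → min 4
16 4 6 8 → min 4
4 6 8 15 → min 4
6 8 15 1 → min 1
8 15 1 2 → min 1
15 1 2 5 → min 1
1 2 5 15 → min 1
2 5 15 20 → min 2
5 15 20 20 → min 5
15 20 20 17 → min 15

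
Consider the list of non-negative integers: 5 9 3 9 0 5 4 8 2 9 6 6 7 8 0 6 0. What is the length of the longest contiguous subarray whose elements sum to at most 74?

15

Extend to the right; shrink from the left whenever the sum exceeds 74:
→ 5: sum 5, len 1
→ 9: sum 14, len 2
→ 3: sum 17, len 3
→ 9: sum 26, len 4
→ 0: sum 26, len 5
→ 5: sum 31, len 6
→ 4: sum 35, len 7
→ 8: sum 43, len 8
→ 2: sum 45, len 9
→ 9: sum 54, len 10
→ 6: sum 60, len 11
→ 6: sum 66, len 12
→ 7: sum 73, len 13
→ 8 (dropped 5, 9): sum 67, len 12
→ 0: sum 67, len 13
→ 6: sum 73, len 14
→ 0: sum 73, len 15
Longest length seen: 15.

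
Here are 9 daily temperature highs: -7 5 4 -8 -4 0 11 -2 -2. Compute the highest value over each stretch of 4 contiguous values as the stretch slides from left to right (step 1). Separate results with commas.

Sliding a size-4 window across the 9 values:
-7 5 4 -8 → max 5
5 4 -8 -4 → max 5
4 -8 -4 0 → max 4
-8 -4 0 11 → max 11
-4 0 11 -2 → max 11
0 11 -2 -2 → max 11

5, 5, 4, 11, 11, 11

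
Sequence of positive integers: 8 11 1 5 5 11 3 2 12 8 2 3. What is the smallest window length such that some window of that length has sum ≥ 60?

10

add 8: running sum 8 < 60
add 11: running sum 19 < 60
add 1: running sum 20 < 60
add 5: running sum 25 < 60
add 5: running sum 30 < 60
add 11: running sum 41 < 60
add 3: running sum 44 < 60
add 2: running sum 46 < 60
add 12: running sum 58 < 60
end 9: [8, 11, 1, 5, 5, 11, 3, 2, 12, 8] sum 66, len 10
end 10: [11, 1, 5, 5, 11, 3, 2, 12, 8, 2] sum 60, len 10
end 11: [11, 1, 5, 5, 11, 3, 2, 12, 8, 2, 3] sum 63, len 11
Shortest qualifying length: 10.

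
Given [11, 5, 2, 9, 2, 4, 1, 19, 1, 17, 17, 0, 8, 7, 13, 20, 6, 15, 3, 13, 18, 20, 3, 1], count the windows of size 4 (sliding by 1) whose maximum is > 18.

11 5 2 9 → max 11
5 2 9 2 → max 9
2 9 2 4 → max 9
9 2 4 1 → max 9
2 4 1 19 → max 19  > 18 ✓
4 1 19 1 → max 19  > 18 ✓
1 19 1 17 → max 19  > 18 ✓
19 1 17 17 → max 19  > 18 ✓
1 17 17 0 → max 17
17 17 0 8 → max 17
17 0 8 7 → max 17
0 8 7 13 → max 13
8 7 13 20 → max 20  > 18 ✓
7 13 20 6 → max 20  > 18 ✓
13 20 6 15 → max 20  > 18 ✓
20 6 15 3 → max 20  > 18 ✓
6 15 3 13 → max 15
15 3 13 18 → max 18
3 13 18 20 → max 20  > 18 ✓
13 18 20 3 → max 20  > 18 ✓
18 20 3 1 → max 20  > 18 ✓
11 windows satisfy the condition.

11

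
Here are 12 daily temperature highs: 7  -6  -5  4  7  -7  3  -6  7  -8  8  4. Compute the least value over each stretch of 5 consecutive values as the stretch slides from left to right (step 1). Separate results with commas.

7 -6 -5 4 7 → min -6
-6 -5 4 7 -7 → min -7
-5 4 7 -7 3 → min -7
4 7 -7 3 -6 → min -7
7 -7 3 -6 7 → min -7
-7 3 -6 7 -8 → min -8
3 -6 7 -8 8 → min -8
-6 7 -8 8 4 → min -8

-6, -7, -7, -7, -7, -8, -8, -8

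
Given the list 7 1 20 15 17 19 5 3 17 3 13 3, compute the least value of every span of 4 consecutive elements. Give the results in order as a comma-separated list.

[7, 1, 20, 15] → min 1
[1, 20, 15, 17] → min 1
[20, 15, 17, 19] → min 15
[15, 17, 19, 5] → min 5
[17, 19, 5, 3] → min 3
[19, 5, 3, 17] → min 3
[5, 3, 17, 3] → min 3
[3, 17, 3, 13] → min 3
[17, 3, 13, 3] → min 3

1, 1, 15, 5, 3, 3, 3, 3, 3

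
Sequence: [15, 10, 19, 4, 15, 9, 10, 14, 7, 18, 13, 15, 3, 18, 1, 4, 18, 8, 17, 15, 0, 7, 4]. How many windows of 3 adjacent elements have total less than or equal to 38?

16

(15, 10, 19) → sum 44
(10, 19, 4) → sum 33  ≤ 38 ✓
(19, 4, 15) → sum 38  ≤ 38 ✓
(4, 15, 9) → sum 28  ≤ 38 ✓
(15, 9, 10) → sum 34  ≤ 38 ✓
(9, 10, 14) → sum 33  ≤ 38 ✓
(10, 14, 7) → sum 31  ≤ 38 ✓
(14, 7, 18) → sum 39
(7, 18, 13) → sum 38  ≤ 38 ✓
(18, 13, 15) → sum 46
(13, 15, 3) → sum 31  ≤ 38 ✓
(15, 3, 18) → sum 36  ≤ 38 ✓
(3, 18, 1) → sum 22  ≤ 38 ✓
(18, 1, 4) → sum 23  ≤ 38 ✓
(1, 4, 18) → sum 23  ≤ 38 ✓
(4, 18, 8) → sum 30  ≤ 38 ✓
(18, 8, 17) → sum 43
(8, 17, 15) → sum 40
(17, 15, 0) → sum 32  ≤ 38 ✓
(15, 0, 7) → sum 22  ≤ 38 ✓
(0, 7, 4) → sum 11  ≤ 38 ✓
16 windows satisfy the condition.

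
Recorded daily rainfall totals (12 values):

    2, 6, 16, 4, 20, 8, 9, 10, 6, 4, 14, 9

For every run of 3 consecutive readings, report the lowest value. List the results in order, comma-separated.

2, 4, 4, 4, 8, 8, 6, 4, 4, 4

(2, 6, 16) → min 2
(6, 16, 4) → min 4
(16, 4, 20) → min 4
(4, 20, 8) → min 4
(20, 8, 9) → min 8
(8, 9, 10) → min 8
(9, 10, 6) → min 6
(10, 6, 4) → min 4
(6, 4, 14) → min 4
(4, 14, 9) → min 4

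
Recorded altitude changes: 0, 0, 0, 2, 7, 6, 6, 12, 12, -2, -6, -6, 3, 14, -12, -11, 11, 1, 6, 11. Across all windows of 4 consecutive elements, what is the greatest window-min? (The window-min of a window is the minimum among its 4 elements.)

6

0 0 0 2 → min 0
0 0 2 7 → min 0
0 2 7 6 → min 0
2 7 6 6 → min 2
7 6 6 12 → min 6
6 6 12 12 → min 6
6 12 12 -2 → min -2
12 12 -2 -6 → min -6
12 -2 -6 -6 → min -6
-2 -6 -6 3 → min -6
-6 -6 3 14 → min -6
-6 3 14 -12 → min -12
3 14 -12 -11 → min -12
14 -12 -11 11 → min -12
-12 -11 11 1 → min -12
-11 11 1 6 → min -11
11 1 6 11 → min 1
Greatest of these is 6.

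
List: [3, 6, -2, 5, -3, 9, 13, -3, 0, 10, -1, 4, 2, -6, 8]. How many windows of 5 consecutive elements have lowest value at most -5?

(3, 6, -2, 5, -3) → min -3
(6, -2, 5, -3, 9) → min -3
(-2, 5, -3, 9, 13) → min -3
(5, -3, 9, 13, -3) → min -3
(-3, 9, 13, -3, 0) → min -3
(9, 13, -3, 0, 10) → min -3
(13, -3, 0, 10, -1) → min -3
(-3, 0, 10, -1, 4) → min -3
(0, 10, -1, 4, 2) → min -1
(10, -1, 4, 2, -6) → min -6  ≤ -5 ✓
(-1, 4, 2, -6, 8) → min -6  ≤ -5 ✓
2 windows satisfy the condition.

2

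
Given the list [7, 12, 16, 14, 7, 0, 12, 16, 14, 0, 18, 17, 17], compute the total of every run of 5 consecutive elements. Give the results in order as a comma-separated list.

56, 49, 49, 49, 49, 42, 60, 65, 66

(7, 12, 16, 14, 7) → sum 56
(12, 16, 14, 7, 0) → sum 49
(16, 14, 7, 0, 12) → sum 49
(14, 7, 0, 12, 16) → sum 49
(7, 0, 12, 16, 14) → sum 49
(0, 12, 16, 14, 0) → sum 42
(12, 16, 14, 0, 18) → sum 60
(16, 14, 0, 18, 17) → sum 65
(14, 0, 18, 17, 17) → sum 66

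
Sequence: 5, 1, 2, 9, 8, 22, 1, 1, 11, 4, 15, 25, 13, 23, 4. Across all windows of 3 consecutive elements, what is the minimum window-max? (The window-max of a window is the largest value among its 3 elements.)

5

Window maxs for each of the 13 positions:
[5, 1, 2] → max 5
[1, 2, 9] → max 9
[2, 9, 8] → max 9
[9, 8, 22] → max 22
[8, 22, 1] → max 22
[22, 1, 1] → max 22
[1, 1, 11] → max 11
[1, 11, 4] → max 11
[11, 4, 15] → max 15
[4, 15, 25] → max 25
[15, 25, 13] → max 25
[25, 13, 23] → max 25
[13, 23, 4] → max 23
Minimum of these is 5.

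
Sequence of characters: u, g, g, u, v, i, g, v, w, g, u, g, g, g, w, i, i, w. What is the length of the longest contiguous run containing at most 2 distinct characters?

5

add u: window [u] (1 distinct), len 1
add g: window [u, g] (2 distinct), len 2
add g: window [u, g, g] (2 distinct), len 3
add u: window [u, g, g, u] (2 distinct), len 4
add v: window [u, v] (2 distinct), len 2
add i: window [v, i] (2 distinct), len 2
add g: window [i, g] (2 distinct), len 2
add v: window [g, v] (2 distinct), len 2
add w: window [v, w] (2 distinct), len 2
add g: window [w, g] (2 distinct), len 2
add u: window [g, u] (2 distinct), len 2
add g: window [g, u, g] (2 distinct), len 3
add g: window [g, u, g, g] (2 distinct), len 4
add g: window [g, u, g, g, g] (2 distinct), len 5
add w: window [g, g, g, w] (2 distinct), len 4
add i: window [w, i] (2 distinct), len 2
add i: window [w, i, i] (2 distinct), len 3
add w: window [w, i, i, w] (2 distinct), len 4
Longest length with ≤2 distinct: 5.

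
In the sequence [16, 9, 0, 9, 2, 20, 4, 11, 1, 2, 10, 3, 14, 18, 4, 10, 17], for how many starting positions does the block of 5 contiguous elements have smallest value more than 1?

5

[16, 9, 0, 9, 2] → min 0
[9, 0, 9, 2, 20] → min 0
[0, 9, 2, 20, 4] → min 0
[9, 2, 20, 4, 11] → min 2  > 1 ✓
[2, 20, 4, 11, 1] → min 1
[20, 4, 11, 1, 2] → min 1
[4, 11, 1, 2, 10] → min 1
[11, 1, 2, 10, 3] → min 1
[1, 2, 10, 3, 14] → min 1
[2, 10, 3, 14, 18] → min 2  > 1 ✓
[10, 3, 14, 18, 4] → min 3  > 1 ✓
[3, 14, 18, 4, 10] → min 3  > 1 ✓
[14, 18, 4, 10, 17] → min 4  > 1 ✓
5 windows satisfy the condition.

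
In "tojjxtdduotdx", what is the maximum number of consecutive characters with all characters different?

5

add t: [t] len 1
add o: [t, o] len 2
add j: [t, o, j] len 3
add j (repeat j, move left end past it): [j] len 1
add x: [j, x] len 2
add t: [j, x, t] len 3
add d: [j, x, t, d] len 4
add d (repeat d, move left end past it): [d] len 1
add u: [d, u] len 2
add o: [d, u, o] len 3
add t: [d, u, o, t] len 4
add d (repeat d, move left end past it): [u, o, t, d] len 4
add x: [u, o, t, d, x] len 5
Longest all-distinct length: 5.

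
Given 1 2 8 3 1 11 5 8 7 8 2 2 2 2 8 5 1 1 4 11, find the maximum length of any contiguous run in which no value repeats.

add 1: [1] len 1
add 2: [1, 2] len 2
add 8: [1, 2, 8] len 3
add 3: [1, 2, 8, 3] len 4
add 1 (repeat 1, move left end past it): [2, 8, 3, 1] len 4
add 11: [2, 8, 3, 1, 11] len 5
add 5: [2, 8, 3, 1, 11, 5] len 6
add 8 (repeat 8, move left end past it): [3, 1, 11, 5, 8] len 5
add 7: [3, 1, 11, 5, 8, 7] len 6
add 8 (repeat 8, move left end past it): [7, 8] len 2
add 2: [7, 8, 2] len 3
add 2 (repeat 2, move left end past it): [2] len 1
add 2 (repeat 2, move left end past it): [2] len 1
add 2 (repeat 2, move left end past it): [2] len 1
add 8: [2, 8] len 2
add 5: [2, 8, 5] len 3
add 1: [2, 8, 5, 1] len 4
add 1 (repeat 1, move left end past it): [1] len 1
add 4: [1, 4] len 2
add 11: [1, 4, 11] len 3
Longest all-distinct length: 6.

6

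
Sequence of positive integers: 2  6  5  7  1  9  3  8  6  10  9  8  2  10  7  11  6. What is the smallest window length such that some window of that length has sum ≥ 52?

Extend right; whenever the sum reaches 52, record the length and shrink from the left:
add 2: running sum 2 < 52
add 6: running sum 8 < 52
add 5: running sum 13 < 52
add 7: running sum 20 < 52
add 1: running sum 21 < 52
add 9: running sum 30 < 52
add 3: running sum 33 < 52
add 8: running sum 41 < 52
add 6: running sum 47 < 52
add 10: shortest ending here [6, 5, 7, 1, 9, 3, 8, 6, 10] sum 55, len 9
add 9: shortest ending here [7, 1, 9, 3, 8, 6, 10, 9] sum 53, len 8
add 8: shortest ending here [9, 3, 8, 6, 10, 9, 8] sum 53, len 7
add 2: shortest ending here [9, 3, 8, 6, 10, 9, 8, 2] sum 55, len 8
add 10: shortest ending here [8, 6, 10, 9, 8, 2, 10] sum 53, len 7
add 7: shortest ending here [6, 10, 9, 8, 2, 10, 7] sum 52, len 7
add 11: shortest ending here [10, 9, 8, 2, 10, 7, 11] sum 57, len 7
add 6: shortest ending here [9, 8, 2, 10, 7, 11, 6] sum 53, len 7
Shortest qualifying length: 7.

7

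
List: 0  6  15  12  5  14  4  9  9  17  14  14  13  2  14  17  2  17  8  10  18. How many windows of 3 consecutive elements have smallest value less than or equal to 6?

13

[0, 6, 15] → min 0  ≤ 6 ✓
[6, 15, 12] → min 6  ≤ 6 ✓
[15, 12, 5] → min 5  ≤ 6 ✓
[12, 5, 14] → min 5  ≤ 6 ✓
[5, 14, 4] → min 4  ≤ 6 ✓
[14, 4, 9] → min 4  ≤ 6 ✓
[4, 9, 9] → min 4  ≤ 6 ✓
[9, 9, 17] → min 9
[9, 17, 14] → min 9
[17, 14, 14] → min 14
[14, 14, 13] → min 13
[14, 13, 2] → min 2  ≤ 6 ✓
[13, 2, 14] → min 2  ≤ 6 ✓
[2, 14, 17] → min 2  ≤ 6 ✓
[14, 17, 2] → min 2  ≤ 6 ✓
[17, 2, 17] → min 2  ≤ 6 ✓
[2, 17, 8] → min 2  ≤ 6 ✓
[17, 8, 10] → min 8
[8, 10, 18] → min 8
13 windows satisfy the condition.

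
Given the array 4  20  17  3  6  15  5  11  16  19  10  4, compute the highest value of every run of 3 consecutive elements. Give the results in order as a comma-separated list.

[4, 20, 17] → max 20
[20, 17, 3] → max 20
[17, 3, 6] → max 17
[3, 6, 15] → max 15
[6, 15, 5] → max 15
[15, 5, 11] → max 15
[5, 11, 16] → max 16
[11, 16, 19] → max 19
[16, 19, 10] → max 19
[19, 10, 4] → max 19

20, 20, 17, 15, 15, 15, 16, 19, 19, 19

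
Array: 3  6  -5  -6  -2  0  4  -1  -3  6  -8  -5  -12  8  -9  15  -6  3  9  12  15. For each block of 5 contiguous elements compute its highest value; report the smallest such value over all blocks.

[3, 6, -5, -6, -2] → max 6
[6, -5, -6, -2, 0] → max 6
[-5, -6, -2, 0, 4] → max 4
[-6, -2, 0, 4, -1] → max 4
[-2, 0, 4, -1, -3] → max 4
[0, 4, -1, -3, 6] → max 6
[4, -1, -3, 6, -8] → max 6
[-1, -3, 6, -8, -5] → max 6
[-3, 6, -8, -5, -12] → max 6
[6, -8, -5, -12, 8] → max 8
[-8, -5, -12, 8, -9] → max 8
[-5, -12, 8, -9, 15] → max 15
[-12, 8, -9, 15, -6] → max 15
[8, -9, 15, -6, 3] → max 15
[-9, 15, -6, 3, 9] → max 15
[15, -6, 3, 9, 12] → max 15
[-6, 3, 9, 12, 15] → max 15
Smallest of these is 4.

4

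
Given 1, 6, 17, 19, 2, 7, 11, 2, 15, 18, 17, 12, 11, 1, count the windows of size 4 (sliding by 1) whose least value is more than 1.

9

(1, 6, 17, 19) → min 1
(6, 17, 19, 2) → min 2  > 1 ✓
(17, 19, 2, 7) → min 2  > 1 ✓
(19, 2, 7, 11) → min 2  > 1 ✓
(2, 7, 11, 2) → min 2  > 1 ✓
(7, 11, 2, 15) → min 2  > 1 ✓
(11, 2, 15, 18) → min 2  > 1 ✓
(2, 15, 18, 17) → min 2  > 1 ✓
(15, 18, 17, 12) → min 12  > 1 ✓
(18, 17, 12, 11) → min 11  > 1 ✓
(17, 12, 11, 1) → min 1
9 windows satisfy the condition.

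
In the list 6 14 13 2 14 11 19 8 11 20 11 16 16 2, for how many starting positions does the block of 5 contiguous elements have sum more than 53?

9

6 14 13 2 14 → sum 49
14 13 2 14 11 → sum 54  > 53 ✓
13 2 14 11 19 → sum 59  > 53 ✓
2 14 11 19 8 → sum 54  > 53 ✓
14 11 19 8 11 → sum 63  > 53 ✓
11 19 8 11 20 → sum 69  > 53 ✓
19 8 11 20 11 → sum 69  > 53 ✓
8 11 20 11 16 → sum 66  > 53 ✓
11 20 11 16 16 → sum 74  > 53 ✓
20 11 16 16 2 → sum 65  > 53 ✓
9 windows satisfy the condition.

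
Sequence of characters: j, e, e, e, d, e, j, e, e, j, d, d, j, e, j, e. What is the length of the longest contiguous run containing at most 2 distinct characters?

Extend right; when distinct count exceeds 2, shrink from the left:
[j] 1 distinct, len 1
[j, e] 2 distinct, len 2
[j, e, e] 2 distinct, len 3
[j, e, e, e] 2 distinct, len 4
[e, e, e, d] 2 distinct, len 4
[e, e, e, d, e] 2 distinct, len 5
[e, j] 2 distinct, len 2
[e, j, e] 2 distinct, len 3
[e, j, e, e] 2 distinct, len 4
[e, j, e, e, j] 2 distinct, len 5
[j, d] 2 distinct, len 2
[j, d, d] 2 distinct, len 3
[j, d, d, j] 2 distinct, len 4
[j, e] 2 distinct, len 2
[j, e, j] 2 distinct, len 3
[j, e, j, e] 2 distinct, len 4
Longest length with ≤2 distinct: 5.

5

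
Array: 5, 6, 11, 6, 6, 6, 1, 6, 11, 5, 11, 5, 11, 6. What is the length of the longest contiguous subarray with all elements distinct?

4

[5] len 1
[5, 6] len 2
[5, 6, 11] len 3
[11, 6] len 2
[6] len 1
[6] len 1
[6, 1] len 2
[1, 6] len 2
[1, 6, 11] len 3
[1, 6, 11, 5] len 4
[5, 11] len 2
[11, 5] len 2
[5, 11] len 2
[5, 11, 6] len 3
Longest all-distinct length: 4.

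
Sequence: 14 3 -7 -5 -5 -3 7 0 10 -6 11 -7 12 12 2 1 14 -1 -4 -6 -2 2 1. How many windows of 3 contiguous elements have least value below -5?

[14, 3, -7] → min -7  < -5 ✓
[3, -7, -5] → min -7  < -5 ✓
[-7, -5, -5] → min -7  < -5 ✓
[-5, -5, -3] → min -5
[-5, -3, 7] → min -5
[-3, 7, 0] → min -3
[7, 0, 10] → min 0
[0, 10, -6] → min -6  < -5 ✓
[10, -6, 11] → min -6  < -5 ✓
[-6, 11, -7] → min -7  < -5 ✓
[11, -7, 12] → min -7  < -5 ✓
[-7, 12, 12] → min -7  < -5 ✓
[12, 12, 2] → min 2
[12, 2, 1] → min 1
[2, 1, 14] → min 1
[1, 14, -1] → min -1
[14, -1, -4] → min -4
[-1, -4, -6] → min -6  < -5 ✓
[-4, -6, -2] → min -6  < -5 ✓
[-6, -2, 2] → min -6  < -5 ✓
[-2, 2, 1] → min -2
11 windows satisfy the condition.

11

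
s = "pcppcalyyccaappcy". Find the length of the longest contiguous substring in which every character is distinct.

5

[p] len 1
[p, c] len 2
[c, p] len 2
[p] len 1
[p, c] len 2
[p, c, a] len 3
[p, c, a, l] len 4
[p, c, a, l, y] len 5
[y] len 1
[y, c] len 2
[c] len 1
[c, a] len 2
[a] len 1
[a, p] len 2
[p] len 1
[p, c] len 2
[p, c, y] len 3
Longest all-distinct length: 5.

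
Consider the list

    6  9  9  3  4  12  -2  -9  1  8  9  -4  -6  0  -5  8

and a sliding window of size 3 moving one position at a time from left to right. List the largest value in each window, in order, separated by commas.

Sliding a size-3 window across the 16 values:
(6, 9, 9) → max 9
(9, 9, 3) → max 9
(9, 3, 4) → max 9
(3, 4, 12) → max 12
(4, 12, -2) → max 12
(12, -2, -9) → max 12
(-2, -9, 1) → max 1
(-9, 1, 8) → max 8
(1, 8, 9) → max 9
(8, 9, -4) → max 9
(9, -4, -6) → max 9
(-4, -6, 0) → max 0
(-6, 0, -5) → max 0
(0, -5, 8) → max 8

9, 9, 9, 12, 12, 12, 1, 8, 9, 9, 9, 0, 0, 8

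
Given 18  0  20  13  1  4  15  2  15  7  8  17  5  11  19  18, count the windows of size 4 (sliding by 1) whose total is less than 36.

18 0 20 13 → sum 51
0 20 13 1 → sum 34  < 36 ✓
20 13 1 4 → sum 38
13 1 4 15 → sum 33  < 36 ✓
1 4 15 2 → sum 22  < 36 ✓
4 15 2 15 → sum 36
15 2 15 7 → sum 39
2 15 7 8 → sum 32  < 36 ✓
15 7 8 17 → sum 47
7 8 17 5 → sum 37
8 17 5 11 → sum 41
17 5 11 19 → sum 52
5 11 19 18 → sum 53
4 windows satisfy the condition.

4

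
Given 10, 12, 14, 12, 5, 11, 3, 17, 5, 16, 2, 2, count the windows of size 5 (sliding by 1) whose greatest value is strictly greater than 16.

5

10 12 14 12 5 → max 14
12 14 12 5 11 → max 14
14 12 5 11 3 → max 14
12 5 11 3 17 → max 17  > 16 ✓
5 11 3 17 5 → max 17  > 16 ✓
11 3 17 5 16 → max 17  > 16 ✓
3 17 5 16 2 → max 17  > 16 ✓
17 5 16 2 2 → max 17  > 16 ✓
5 windows satisfy the condition.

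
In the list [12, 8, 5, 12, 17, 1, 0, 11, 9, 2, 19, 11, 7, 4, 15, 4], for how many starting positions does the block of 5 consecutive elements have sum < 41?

12 8 5 12 17 → sum 54
8 5 12 17 1 → sum 43
5 12 17 1 0 → sum 35  < 41 ✓
12 17 1 0 11 → sum 41
17 1 0 11 9 → sum 38  < 41 ✓
1 0 11 9 2 → sum 23  < 41 ✓
0 11 9 2 19 → sum 41
11 9 2 19 11 → sum 52
9 2 19 11 7 → sum 48
2 19 11 7 4 → sum 43
19 11 7 4 15 → sum 56
11 7 4 15 4 → sum 41
3 windows satisfy the condition.

3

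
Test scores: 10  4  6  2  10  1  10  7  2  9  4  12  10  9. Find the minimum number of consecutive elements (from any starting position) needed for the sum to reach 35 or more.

4

add 10: running sum 10 < 35
add 4: running sum 14 < 35
add 6: running sum 20 < 35
add 2: running sum 22 < 35
add 10: running sum 32 < 35
add 1: running sum 33 < 35
end 6: [10, 4, 6, 2, 10, 1, 10] sum 43, len 7
end 7: [6, 2, 10, 1, 10, 7] sum 36, len 6
end 8: [6, 2, 10, 1, 10, 7, 2] sum 38, len 7
end 9: [10, 1, 10, 7, 2, 9] sum 39, len 6
end 10: [10, 1, 10, 7, 2, 9, 4] sum 43, len 7
end 11: [10, 7, 2, 9, 4, 12] sum 44, len 6
end 12: [9, 4, 12, 10] sum 35, len 4
end 13: [4, 12, 10, 9] sum 35, len 4
Shortest qualifying length: 4.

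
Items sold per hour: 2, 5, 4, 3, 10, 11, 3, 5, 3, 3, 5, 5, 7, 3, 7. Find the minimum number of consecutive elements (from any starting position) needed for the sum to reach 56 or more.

add 2: running sum 2 < 56
add 5: running sum 7 < 56
add 4: running sum 11 < 56
add 3: running sum 14 < 56
add 10: running sum 24 < 56
add 11: running sum 35 < 56
add 3: running sum 38 < 56
add 5: running sum 43 < 56
add 3: running sum 46 < 56
add 3: running sum 49 < 56
add 5: running sum 54 < 56
add 5: shortest ending here [5, 4, 3, 10, 11, 3, 5, 3, 3, 5, 5] sum 57, len 11
add 7: shortest ending here [4, 3, 10, 11, 3, 5, 3, 3, 5, 5, 7] sum 59, len 11
add 3: shortest ending here [3, 10, 11, 3, 5, 3, 3, 5, 5, 7, 3] sum 58, len 11
add 7: shortest ending here [10, 11, 3, 5, 3, 3, 5, 5, 7, 3, 7] sum 62, len 11
Shortest qualifying length: 11.

11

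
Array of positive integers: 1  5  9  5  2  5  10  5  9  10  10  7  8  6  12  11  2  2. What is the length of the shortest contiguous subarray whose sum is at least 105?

add 1: running sum 1 < 105
add 5: running sum 6 < 105
add 9: running sum 15 < 105
add 5: running sum 20 < 105
add 2: running sum 22 < 105
add 5: running sum 27 < 105
add 10: running sum 37 < 105
add 5: running sum 42 < 105
add 9: running sum 51 < 105
add 10: running sum 61 < 105
add 10: running sum 71 < 105
add 7: running sum 78 < 105
add 8: running sum 86 < 105
add 6: running sum 92 < 105
add 12: running sum 104 < 105
end 15: [9, 5, 2, 5, 10, 5, 9, 10, 10, 7, 8, 6, 12, 11] sum 109, len 14
end 16: [9, 5, 2, 5, 10, 5, 9, 10, 10, 7, 8, 6, 12, 11, 2] sum 111, len 15
end 17: [9, 5, 2, 5, 10, 5, 9, 10, 10, 7, 8, 6, 12, 11, 2, 2] sum 113, len 16
Shortest qualifying length: 14.

14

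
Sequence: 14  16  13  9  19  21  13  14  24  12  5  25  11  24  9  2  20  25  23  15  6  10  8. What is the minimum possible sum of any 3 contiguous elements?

(14, 16, 13) → sum 43
(16, 13, 9) → sum 38
(13, 9, 19) → sum 41
(9, 19, 21) → sum 49
(19, 21, 13) → sum 53
(21, 13, 14) → sum 48
(13, 14, 24) → sum 51
(14, 24, 12) → sum 50
(24, 12, 5) → sum 41
(12, 5, 25) → sum 42
(5, 25, 11) → sum 41
(25, 11, 24) → sum 60
(11, 24, 9) → sum 44
(24, 9, 2) → sum 35
(9, 2, 20) → sum 31
(2, 20, 25) → sum 47
(20, 25, 23) → sum 68
(25, 23, 15) → sum 63
(23, 15, 6) → sum 44
(15, 6, 10) → sum 31
(6, 10, 8) → sum 24
Minimum of these is 24.

24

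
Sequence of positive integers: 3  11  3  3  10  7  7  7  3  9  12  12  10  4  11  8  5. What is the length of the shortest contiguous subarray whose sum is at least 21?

add 3: running sum 3 < 21
add 11: running sum 14 < 21
add 3: running sum 17 < 21
add 3: running sum 20 < 21
end 4: [11, 3, 3, 10] sum 27, len 4
end 5: [3, 3, 10, 7] sum 23, len 4
end 6: [10, 7, 7] sum 24, len 3
end 7: [7, 7, 7] sum 21, len 3
end 8: [7, 7, 7, 3] sum 24, len 4
end 9: [7, 7, 3, 9] sum 26, len 4
end 10: [9, 12] sum 21, len 2
end 11: [12, 12] sum 24, len 2
end 12: [12, 10] sum 22, len 2
end 13: [12, 10, 4] sum 26, len 3
end 14: [10, 4, 11] sum 25, len 3
end 15: [4, 11, 8] sum 23, len 3
end 16: [11, 8, 5] sum 24, len 3
Shortest qualifying length: 2.

2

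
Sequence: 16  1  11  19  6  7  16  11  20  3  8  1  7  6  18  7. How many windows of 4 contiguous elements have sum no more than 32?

4

[16, 1, 11, 19] → sum 47
[1, 11, 19, 6] → sum 37
[11, 19, 6, 7] → sum 43
[19, 6, 7, 16] → sum 48
[6, 7, 16, 11] → sum 40
[7, 16, 11, 20] → sum 54
[16, 11, 20, 3] → sum 50
[11, 20, 3, 8] → sum 42
[20, 3, 8, 1] → sum 32  ≤ 32 ✓
[3, 8, 1, 7] → sum 19  ≤ 32 ✓
[8, 1, 7, 6] → sum 22  ≤ 32 ✓
[1, 7, 6, 18] → sum 32  ≤ 32 ✓
[7, 6, 18, 7] → sum 38
4 windows satisfy the condition.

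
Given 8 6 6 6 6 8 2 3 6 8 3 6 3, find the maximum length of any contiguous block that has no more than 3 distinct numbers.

7

[8] 1 distinct, len 1
[8, 6] 2 distinct, len 2
[8, 6, 6] 2 distinct, len 3
[8, 6, 6, 6] 2 distinct, len 4
[8, 6, 6, 6, 6] 2 distinct, len 5
[8, 6, 6, 6, 6, 8] 2 distinct, len 6
[8, 6, 6, 6, 6, 8, 2] 3 distinct, len 7
[8, 2, 3] 3 distinct, len 3
[2, 3, 6] 3 distinct, len 3
[3, 6, 8] 3 distinct, len 3
[3, 6, 8, 3] 3 distinct, len 4
[3, 6, 8, 3, 6] 3 distinct, len 5
[3, 6, 8, 3, 6, 3] 3 distinct, len 6
Longest length with ≤3 distinct: 7.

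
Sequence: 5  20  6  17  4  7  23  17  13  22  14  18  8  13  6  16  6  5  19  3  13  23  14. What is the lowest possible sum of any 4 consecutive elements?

(5, 20, 6, 17) → sum 48
(20, 6, 17, 4) → sum 47
(6, 17, 4, 7) → sum 34
(17, 4, 7, 23) → sum 51
(4, 7, 23, 17) → sum 51
(7, 23, 17, 13) → sum 60
(23, 17, 13, 22) → sum 75
(17, 13, 22, 14) → sum 66
(13, 22, 14, 18) → sum 67
(22, 14, 18, 8) → sum 62
(14, 18, 8, 13) → sum 53
(18, 8, 13, 6) → sum 45
(8, 13, 6, 16) → sum 43
(13, 6, 16, 6) → sum 41
(6, 16, 6, 5) → sum 33
(16, 6, 5, 19) → sum 46
(6, 5, 19, 3) → sum 33
(5, 19, 3, 13) → sum 40
(19, 3, 13, 23) → sum 58
(3, 13, 23, 14) → sum 53
Lowest of these is 33.

33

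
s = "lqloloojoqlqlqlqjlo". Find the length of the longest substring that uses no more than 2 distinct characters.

[l] 1 distinct, len 1
[l, q] 2 distinct, len 2
[l, q, l] 2 distinct, len 3
[l, o] 2 distinct, len 2
[l, o, l] 2 distinct, len 3
[l, o, l, o] 2 distinct, len 4
[l, o, l, o, o] 2 distinct, len 5
[o, o, j] 2 distinct, len 3
[o, o, j, o] 2 distinct, len 4
[o, q] 2 distinct, len 2
[q, l] 2 distinct, len 2
[q, l, q] 2 distinct, len 3
[q, l, q, l] 2 distinct, len 4
[q, l, q, l, q] 2 distinct, len 5
[q, l, q, l, q, l] 2 distinct, len 6
[q, l, q, l, q, l, q] 2 distinct, len 7
[q, j] 2 distinct, len 2
[j, l] 2 distinct, len 2
[l, o] 2 distinct, len 2
Longest length with ≤2 distinct: 7.

7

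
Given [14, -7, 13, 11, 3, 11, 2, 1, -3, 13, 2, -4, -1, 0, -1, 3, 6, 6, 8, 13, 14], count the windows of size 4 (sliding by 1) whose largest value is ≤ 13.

16

14 -7 13 11 → max 14
-7 13 11 3 → max 13  ≤ 13 ✓
13 11 3 11 → max 13  ≤ 13 ✓
11 3 11 2 → max 11  ≤ 13 ✓
3 11 2 1 → max 11  ≤ 13 ✓
11 2 1 -3 → max 11  ≤ 13 ✓
2 1 -3 13 → max 13  ≤ 13 ✓
1 -3 13 2 → max 13  ≤ 13 ✓
-3 13 2 -4 → max 13  ≤ 13 ✓
13 2 -4 -1 → max 13  ≤ 13 ✓
2 -4 -1 0 → max 2  ≤ 13 ✓
-4 -1 0 -1 → max 0  ≤ 13 ✓
-1 0 -1 3 → max 3  ≤ 13 ✓
0 -1 3 6 → max 6  ≤ 13 ✓
-1 3 6 6 → max 6  ≤ 13 ✓
3 6 6 8 → max 8  ≤ 13 ✓
6 6 8 13 → max 13  ≤ 13 ✓
6 8 13 14 → max 14
16 windows satisfy the condition.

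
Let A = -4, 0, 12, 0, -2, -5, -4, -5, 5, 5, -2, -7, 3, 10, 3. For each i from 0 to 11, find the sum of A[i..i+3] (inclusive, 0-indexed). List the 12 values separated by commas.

8, 10, 5, -11, -16, -9, 1, 3, 1, -1, 4, 9

-4 0 12 0 → sum 8
0 12 0 -2 → sum 10
12 0 -2 -5 → sum 5
0 -2 -5 -4 → sum -11
-2 -5 -4 -5 → sum -16
-5 -4 -5 5 → sum -9
-4 -5 5 5 → sum 1
-5 5 5 -2 → sum 3
5 5 -2 -7 → sum 1
5 -2 -7 3 → sum -1
-2 -7 3 10 → sum 4
-7 3 10 3 → sum 9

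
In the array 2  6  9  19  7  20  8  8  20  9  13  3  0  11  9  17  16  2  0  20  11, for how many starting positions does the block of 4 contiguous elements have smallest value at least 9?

(2, 6, 9, 19) → min 2
(6, 9, 19, 7) → min 6
(9, 19, 7, 20) → min 7
(19, 7, 20, 8) → min 7
(7, 20, 8, 8) → min 7
(20, 8, 8, 20) → min 8
(8, 8, 20, 9) → min 8
(8, 20, 9, 13) → min 8
(20, 9, 13, 3) → min 3
(9, 13, 3, 0) → min 0
(13, 3, 0, 11) → min 0
(3, 0, 11, 9) → min 0
(0, 11, 9, 17) → min 0
(11, 9, 17, 16) → min 9  ≥ 9 ✓
(9, 17, 16, 2) → min 2
(17, 16, 2, 0) → min 0
(16, 2, 0, 20) → min 0
(2, 0, 20, 11) → min 0
1 window satisfy the condition.

1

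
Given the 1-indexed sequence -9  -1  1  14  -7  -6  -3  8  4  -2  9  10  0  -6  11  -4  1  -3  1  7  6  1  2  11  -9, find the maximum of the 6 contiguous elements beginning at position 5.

8

Elements at indices 5..10: -7, -6, -3, 8, 4, -2
max(-7, -6, -3, 8, 4, -2) = 8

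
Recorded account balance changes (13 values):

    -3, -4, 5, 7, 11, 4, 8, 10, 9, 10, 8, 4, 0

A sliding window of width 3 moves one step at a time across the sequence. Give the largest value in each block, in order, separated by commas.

-3 -4 5 → max 5
-4 5 7 → max 7
5 7 11 → max 11
7 11 4 → max 11
11 4 8 → max 11
4 8 10 → max 10
8 10 9 → max 10
10 9 10 → max 10
9 10 8 → max 10
10 8 4 → max 10
8 4 0 → max 8

5, 7, 11, 11, 11, 10, 10, 10, 10, 10, 8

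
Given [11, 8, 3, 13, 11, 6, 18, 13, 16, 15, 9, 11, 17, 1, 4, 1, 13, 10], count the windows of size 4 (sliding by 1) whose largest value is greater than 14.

10

(11, 8, 3, 13) → max 13
(8, 3, 13, 11) → max 13
(3, 13, 11, 6) → max 13
(13, 11, 6, 18) → max 18  > 14 ✓
(11, 6, 18, 13) → max 18  > 14 ✓
(6, 18, 13, 16) → max 18  > 14 ✓
(18, 13, 16, 15) → max 18  > 14 ✓
(13, 16, 15, 9) → max 16  > 14 ✓
(16, 15, 9, 11) → max 16  > 14 ✓
(15, 9, 11, 17) → max 17  > 14 ✓
(9, 11, 17, 1) → max 17  > 14 ✓
(11, 17, 1, 4) → max 17  > 14 ✓
(17, 1, 4, 1) → max 17  > 14 ✓
(1, 4, 1, 13) → max 13
(4, 1, 13, 10) → max 13
10 windows satisfy the condition.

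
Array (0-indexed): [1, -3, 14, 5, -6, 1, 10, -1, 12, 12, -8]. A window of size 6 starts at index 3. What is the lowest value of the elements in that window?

Elements at indices 3..8: 5, -6, 1, 10, -1, 12
min(5, -6, 1, 10, -1, 12) = -6

-6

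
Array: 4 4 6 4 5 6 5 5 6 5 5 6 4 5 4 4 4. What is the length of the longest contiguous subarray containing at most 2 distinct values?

8

Extend right; when distinct count exceeds 2, shrink from the left:
[4] 1 distinct, len 1
[4, 4] 1 distinct, len 2
[4, 4, 6] 2 distinct, len 3
[4, 4, 6, 4] 2 distinct, len 4
[4, 5] 2 distinct, len 2
[5, 6] 2 distinct, len 2
[5, 6, 5] 2 distinct, len 3
[5, 6, 5, 5] 2 distinct, len 4
[5, 6, 5, 5, 6] 2 distinct, len 5
[5, 6, 5, 5, 6, 5] 2 distinct, len 6
[5, 6, 5, 5, 6, 5, 5] 2 distinct, len 7
[5, 6, 5, 5, 6, 5, 5, 6] 2 distinct, len 8
[6, 4] 2 distinct, len 2
[4, 5] 2 distinct, len 2
[4, 5, 4] 2 distinct, len 3
[4, 5, 4, 4] 2 distinct, len 4
[4, 5, 4, 4, 4] 2 distinct, len 5
Longest length with ≤2 distinct: 8.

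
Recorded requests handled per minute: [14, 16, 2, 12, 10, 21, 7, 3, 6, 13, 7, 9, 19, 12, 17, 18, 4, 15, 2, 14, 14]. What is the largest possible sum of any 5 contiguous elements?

(14, 16, 2, 12, 10) → sum 54
(16, 2, 12, 10, 21) → sum 61
(2, 12, 10, 21, 7) → sum 52
(12, 10, 21, 7, 3) → sum 53
(10, 21, 7, 3, 6) → sum 47
(21, 7, 3, 6, 13) → sum 50
(7, 3, 6, 13, 7) → sum 36
(3, 6, 13, 7, 9) → sum 38
(6, 13, 7, 9, 19) → sum 54
(13, 7, 9, 19, 12) → sum 60
(7, 9, 19, 12, 17) → sum 64
(9, 19, 12, 17, 18) → sum 75
(19, 12, 17, 18, 4) → sum 70
(12, 17, 18, 4, 15) → sum 66
(17, 18, 4, 15, 2) → sum 56
(18, 4, 15, 2, 14) → sum 53
(4, 15, 2, 14, 14) → sum 49
Largest of these is 75.

75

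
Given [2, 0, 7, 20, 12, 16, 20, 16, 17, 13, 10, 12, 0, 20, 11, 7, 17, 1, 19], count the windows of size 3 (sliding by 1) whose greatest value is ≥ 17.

14

[2, 0, 7] → max 7
[0, 7, 20] → max 20  ≥ 17 ✓
[7, 20, 12] → max 20  ≥ 17 ✓
[20, 12, 16] → max 20  ≥ 17 ✓
[12, 16, 20] → max 20  ≥ 17 ✓
[16, 20, 16] → max 20  ≥ 17 ✓
[20, 16, 17] → max 20  ≥ 17 ✓
[16, 17, 13] → max 17  ≥ 17 ✓
[17, 13, 10] → max 17  ≥ 17 ✓
[13, 10, 12] → max 13
[10, 12, 0] → max 12
[12, 0, 20] → max 20  ≥ 17 ✓
[0, 20, 11] → max 20  ≥ 17 ✓
[20, 11, 7] → max 20  ≥ 17 ✓
[11, 7, 17] → max 17  ≥ 17 ✓
[7, 17, 1] → max 17  ≥ 17 ✓
[17, 1, 19] → max 19  ≥ 17 ✓
14 windows satisfy the condition.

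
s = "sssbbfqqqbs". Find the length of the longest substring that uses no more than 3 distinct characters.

add s: window [s] (1 distinct), len 1
add s: window [s, s] (1 distinct), len 2
add s: window [s, s, s] (1 distinct), len 3
add b: window [s, s, s, b] (2 distinct), len 4
add b: window [s, s, s, b, b] (2 distinct), len 5
add f: window [s, s, s, b, b, f] (3 distinct), len 6
add q: window [b, b, f, q] (3 distinct), len 4
add q: window [b, b, f, q, q] (3 distinct), len 5
add q: window [b, b, f, q, q, q] (3 distinct), len 6
add b: window [b, b, f, q, q, q, b] (3 distinct), len 7
add s: window [q, q, q, b, s] (3 distinct), len 5
Longest length with ≤3 distinct: 7.

7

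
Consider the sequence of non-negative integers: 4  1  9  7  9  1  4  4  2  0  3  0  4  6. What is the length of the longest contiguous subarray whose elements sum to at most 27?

9

Extend to the right; shrink from the left whenever the sum exceeds 27:
[4] sum 4 len 1
[4, 1] sum 5 len 2
[4, 1, 9] sum 14 len 3
[4, 1, 9, 7] sum 21 len 4
[1, 9, 7, 9] sum 26 len 4
[1, 9, 7, 9, 1] sum 27 len 5
[7, 9, 1, 4] sum 21 len 4
[7, 9, 1, 4, 4] sum 25 len 5
[7, 9, 1, 4, 4, 2] sum 27 len 6
[7, 9, 1, 4, 4, 2, 0] sum 27 len 7
[9, 1, 4, 4, 2, 0, 3] sum 23 len 7
[9, 1, 4, 4, 2, 0, 3, 0] sum 23 len 8
[9, 1, 4, 4, 2, 0, 3, 0, 4] sum 27 len 9
[1, 4, 4, 2, 0, 3, 0, 4, 6] sum 24 len 9
Longest length seen: 9.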